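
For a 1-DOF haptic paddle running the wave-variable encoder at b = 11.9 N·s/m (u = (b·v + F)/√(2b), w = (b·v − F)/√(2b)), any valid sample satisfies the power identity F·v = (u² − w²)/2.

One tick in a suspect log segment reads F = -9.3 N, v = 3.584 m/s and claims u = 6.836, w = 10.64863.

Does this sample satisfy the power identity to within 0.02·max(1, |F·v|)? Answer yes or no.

yes

F·v = (-9.3)×3.584 = -33.3312 W.
(u² − w²)/2 = (46.7309 − 113.3933)/2 = -33.3312 W.
|Δ| = 0.0000;  2% of max(1, |F·v|) = 0.6666.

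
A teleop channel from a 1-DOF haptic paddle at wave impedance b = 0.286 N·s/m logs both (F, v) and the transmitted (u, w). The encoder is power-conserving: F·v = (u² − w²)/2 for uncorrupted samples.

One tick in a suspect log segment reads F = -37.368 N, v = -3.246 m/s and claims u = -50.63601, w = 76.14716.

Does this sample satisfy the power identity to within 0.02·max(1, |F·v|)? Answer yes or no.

no

F·v = (-37.368)×(-3.246) = 121.29653 W.
(u² − w²)/2 = (2564.00551 − 5798.38998)/2 = -1617.19223 W.
|Δ| = 1738.48876;  2% of max(1, |F·v|) = 2.42593.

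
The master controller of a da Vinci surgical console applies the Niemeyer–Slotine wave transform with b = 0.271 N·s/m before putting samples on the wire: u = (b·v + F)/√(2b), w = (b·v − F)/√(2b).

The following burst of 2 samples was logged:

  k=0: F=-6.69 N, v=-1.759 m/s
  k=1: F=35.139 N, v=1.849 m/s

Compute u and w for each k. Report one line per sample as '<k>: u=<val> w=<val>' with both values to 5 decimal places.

0: u=-9.73462 w=8.43963
1: u=48.41044 w=-47.04919

k=0: b·v=0.271×(-1.759)=-0.47669; √(2b)=0.73621; u=(-0.47669+(-6.69))/0.73621=-9.73462, w=(-0.47669−(-6.69))/0.73621=8.43963
k=1: b·v=0.271×1.849=0.50108; √(2b)=0.73621; u=(0.50108+35.139)/0.73621=48.41044, w=(0.50108−35.139)/0.73621=-47.04919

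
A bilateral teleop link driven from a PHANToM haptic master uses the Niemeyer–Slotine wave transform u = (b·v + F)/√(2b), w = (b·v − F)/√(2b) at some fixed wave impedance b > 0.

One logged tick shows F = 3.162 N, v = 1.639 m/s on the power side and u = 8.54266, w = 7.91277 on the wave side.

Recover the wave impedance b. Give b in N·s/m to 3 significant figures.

b = 50.4 N·s/m

u + w = 16.45543;  u + w = √(2b)·v, so √(2b) = 16.45543/1.639 = 10.03992.
b = (√(2b))²/2 = 100.80001/2 = 50.40000.
(Check via u − w = 2F/√(2b): u − w = 0.62989, 2F/√(2b) = 0.62989.)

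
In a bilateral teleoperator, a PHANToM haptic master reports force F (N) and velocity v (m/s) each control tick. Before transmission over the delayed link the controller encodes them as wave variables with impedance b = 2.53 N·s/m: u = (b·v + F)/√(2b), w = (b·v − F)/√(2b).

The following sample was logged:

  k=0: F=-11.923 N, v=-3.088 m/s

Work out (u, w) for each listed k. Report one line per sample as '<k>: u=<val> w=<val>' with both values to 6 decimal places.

0: u=-8.773562 w=1.827278

k=0: b·v=2.53×(-3.088)=-7.812640; √(2b)=2.249444; u=(-7.812640+(-11.923))/2.249444=-8.773562, w=(-7.812640−(-11.923))/2.249444=1.827278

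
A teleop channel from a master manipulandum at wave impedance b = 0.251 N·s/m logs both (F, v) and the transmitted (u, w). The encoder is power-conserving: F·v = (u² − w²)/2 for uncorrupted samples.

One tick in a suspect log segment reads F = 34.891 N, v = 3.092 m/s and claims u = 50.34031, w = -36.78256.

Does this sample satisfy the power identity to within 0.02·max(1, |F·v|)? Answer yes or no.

F·v = 34.891×3.092 = 107.8830 W.
(u² − w²)/2 = (2534.1468 − 1352.9567)/2 = 590.5950 W.
|Δ| = 482.7121;  2% of max(1, |F·v|) = 2.1577.

no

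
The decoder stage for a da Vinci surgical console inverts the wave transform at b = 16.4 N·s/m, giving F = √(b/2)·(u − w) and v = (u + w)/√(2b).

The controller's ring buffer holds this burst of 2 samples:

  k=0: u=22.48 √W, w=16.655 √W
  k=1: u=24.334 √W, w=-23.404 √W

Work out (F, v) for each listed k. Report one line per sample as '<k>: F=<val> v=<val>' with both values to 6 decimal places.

0: F=16.680262 v=6.833267
1: F=136.700828 v=0.162385

k=0: u−w=5.825000, u+w=39.135000; √(b/2)=2.863564, √(2b)=5.727128; F=2.863564×5.825=16.680262, v=39.135000/5.727128=6.833267
k=1: u−w=47.738000, u+w=0.930000; √(b/2)=2.863564, √(2b)=5.727128; F=2.863564×47.738=136.700828, v=0.930000/5.727128=0.162385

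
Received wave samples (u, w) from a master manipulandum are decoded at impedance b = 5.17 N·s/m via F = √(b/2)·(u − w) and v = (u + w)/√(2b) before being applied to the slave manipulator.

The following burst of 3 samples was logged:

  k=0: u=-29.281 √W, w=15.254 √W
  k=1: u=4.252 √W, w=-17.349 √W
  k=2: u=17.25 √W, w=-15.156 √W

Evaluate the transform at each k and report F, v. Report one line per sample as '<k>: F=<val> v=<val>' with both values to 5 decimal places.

0: F=-71.60308 v=-4.36219
1: F=34.72995 v=-4.07297
2: F=52.10216 v=0.65120

k=0: u−w=-44.53500, u+w=-14.02700; √(b/2)=1.60779, √(2b)=3.21559; F=1.60779×(-44.535)=-71.60308, v=-14.02700/3.21559=-4.36219
k=1: u−w=21.60100, u+w=-13.09700; √(b/2)=1.60779, √(2b)=3.21559; F=1.60779×21.601=34.72995, v=-13.09700/3.21559=-4.07297
k=2: u−w=32.40600, u+w=2.09400; √(b/2)=1.60779, √(2b)=3.21559; F=1.60779×32.406=52.10216, v=2.09400/3.21559=0.65120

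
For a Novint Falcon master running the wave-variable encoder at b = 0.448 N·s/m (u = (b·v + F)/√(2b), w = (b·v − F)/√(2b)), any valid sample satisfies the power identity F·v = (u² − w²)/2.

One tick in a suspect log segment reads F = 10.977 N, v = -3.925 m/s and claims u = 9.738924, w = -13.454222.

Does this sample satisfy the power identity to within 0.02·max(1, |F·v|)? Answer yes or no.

F·v = 10.977×(-3.925) = -43.084725 W.
(u² − w²)/2 = (94.846641 − 181.016090)/2 = -43.084724 W.
|Δ| = 0.000001;  2% of max(1, |F·v|) = 0.861695.

yes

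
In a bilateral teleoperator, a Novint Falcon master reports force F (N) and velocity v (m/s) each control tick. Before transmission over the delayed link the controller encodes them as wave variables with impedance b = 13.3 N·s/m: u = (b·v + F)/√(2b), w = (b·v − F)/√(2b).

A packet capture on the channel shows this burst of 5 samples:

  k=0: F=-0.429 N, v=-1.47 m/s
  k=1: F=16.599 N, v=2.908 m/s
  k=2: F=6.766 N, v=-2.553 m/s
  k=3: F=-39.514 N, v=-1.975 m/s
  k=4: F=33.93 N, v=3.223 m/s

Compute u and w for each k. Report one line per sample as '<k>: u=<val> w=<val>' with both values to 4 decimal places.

0: u=-3.8740 w=-3.7076
1: u=10.7174 w=4.2806
2: u=-5.2717 w=-7.8954
3: u=-12.7545 w=2.5684
4: u=14.8901 w=1.7326

k=0: b·v=13.3×(-1.47)=-19.5510; √(2b)=5.1575; u=(-19.5510+(-0.429))/5.1575=-3.8740, w=(-19.5510−(-0.429))/5.1575=-3.7076
k=1: b·v=13.3×2.908=38.6764; √(2b)=5.1575; u=(38.6764+16.599)/5.1575=10.7174, w=(38.6764−16.599)/5.1575=4.2806
k=2: b·v=13.3×(-2.553)=-33.9549; √(2b)=5.1575; u=(-33.9549+6.766)/5.1575=-5.2717, w=(-33.9549−6.766)/5.1575=-7.8954
k=3: b·v=13.3×(-1.975)=-26.2675; √(2b)=5.1575; u=(-26.2675+(-39.514))/5.1575=-12.7545, w=(-26.2675−(-39.514))/5.1575=2.5684
k=4: b·v=13.3×3.223=42.8659; √(2b)=5.1575; u=(42.8659+33.93)/5.1575=14.8901, w=(42.8659−33.93)/5.1575=1.7326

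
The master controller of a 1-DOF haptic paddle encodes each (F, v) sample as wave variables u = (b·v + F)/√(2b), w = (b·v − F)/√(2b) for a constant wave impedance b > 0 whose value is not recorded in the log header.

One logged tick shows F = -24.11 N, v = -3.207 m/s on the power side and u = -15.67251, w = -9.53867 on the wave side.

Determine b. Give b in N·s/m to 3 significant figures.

u + w = -25.21118;  u + w = √(2b)·v, so √(2b) = -25.21118/(-3.207) = 7.86130.
b = (√(2b))²/2 = 61.79999/2 = 30.90000.
(Check via u − w = 2F/√(2b): u − w = -6.13384, 2F/√(2b) = -6.13385.)

b = 30.9 N·s/m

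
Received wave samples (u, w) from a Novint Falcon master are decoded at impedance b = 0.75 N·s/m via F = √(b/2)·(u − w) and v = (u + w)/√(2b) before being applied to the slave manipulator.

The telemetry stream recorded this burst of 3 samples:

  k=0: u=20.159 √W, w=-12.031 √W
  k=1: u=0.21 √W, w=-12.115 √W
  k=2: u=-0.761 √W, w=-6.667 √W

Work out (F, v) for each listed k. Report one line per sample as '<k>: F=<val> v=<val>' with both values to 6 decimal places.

k=0: u−w=32.190000, u+w=8.128000; √(b/2)=0.612372, √(2b)=1.224745; F=0.612372×32.19=19.712269, v=8.128000/1.224745=6.636484
k=1: u−w=12.325000, u+w=-11.905000; √(b/2)=0.612372, √(2b)=1.224745; F=0.612372×12.325=7.547490, v=-11.905000/1.224745=-9.720392
k=2: u−w=5.906000, u+w=-7.428000; √(b/2)=0.612372, √(2b)=1.224745; F=0.612372×5.906=3.616672, v=-7.428000/1.224745=-6.064937

0: F=19.712269 v=6.636484
1: F=7.547490 v=-9.720392
2: F=3.616672 v=-6.064937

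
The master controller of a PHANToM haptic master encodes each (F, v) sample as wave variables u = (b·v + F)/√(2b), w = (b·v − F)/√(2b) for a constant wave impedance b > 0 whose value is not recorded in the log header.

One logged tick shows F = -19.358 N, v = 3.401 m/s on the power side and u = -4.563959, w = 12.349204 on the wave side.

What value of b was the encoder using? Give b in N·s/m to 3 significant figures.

b = 2.62 N·s/m

u + w = 7.785245;  u + w = √(2b)·v, so √(2b) = 7.785245/3.401 = 2.289105.
b = (√(2b))²/2 = 5.240000/2 = 2.620000.
(Check via u − w = 2F/√(2b): u − w = -16.913163, 2F/√(2b) = -16.913163.)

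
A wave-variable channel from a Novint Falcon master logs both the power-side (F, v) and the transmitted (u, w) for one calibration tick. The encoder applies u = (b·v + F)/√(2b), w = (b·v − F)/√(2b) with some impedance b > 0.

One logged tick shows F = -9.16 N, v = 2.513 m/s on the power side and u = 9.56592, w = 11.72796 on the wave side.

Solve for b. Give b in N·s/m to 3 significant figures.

b = 35.9 N·s/m

u + w = 21.2939;  u + w = √(2b)·v, so √(2b) = 21.2939/2.513 = 8.4735.
b = (√(2b))²/2 = 71.8000/2 = 35.9000.
(Check via u − w = 2F/√(2b): u − w = -2.1620, 2F/√(2b) = -2.1620.)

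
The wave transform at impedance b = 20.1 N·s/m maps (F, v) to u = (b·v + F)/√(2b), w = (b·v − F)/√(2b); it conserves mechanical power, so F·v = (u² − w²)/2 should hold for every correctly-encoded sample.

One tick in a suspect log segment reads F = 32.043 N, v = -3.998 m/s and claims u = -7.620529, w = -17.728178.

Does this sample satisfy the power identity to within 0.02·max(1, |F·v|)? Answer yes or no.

yes

F·v = 32.043×(-3.998) = -128.107914 W.
(u² − w²)/2 = (58.072462 − 314.288295)/2 = -128.107916 W.
|Δ| = 0.000002;  2% of max(1, |F·v|) = 2.562158.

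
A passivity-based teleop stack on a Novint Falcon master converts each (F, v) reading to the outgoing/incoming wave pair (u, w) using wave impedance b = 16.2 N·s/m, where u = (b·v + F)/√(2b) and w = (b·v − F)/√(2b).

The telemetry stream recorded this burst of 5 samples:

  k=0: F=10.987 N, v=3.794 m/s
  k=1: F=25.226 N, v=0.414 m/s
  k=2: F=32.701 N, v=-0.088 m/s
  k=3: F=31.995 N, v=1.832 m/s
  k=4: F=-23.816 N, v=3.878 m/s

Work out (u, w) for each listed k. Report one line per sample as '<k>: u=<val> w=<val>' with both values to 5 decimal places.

k=0: b·v=16.2×3.794=61.46280; √(2b)=5.69210; u=(61.46280+10.987)/5.69210=12.72813, w=(61.46280−10.987)/5.69210=8.86769
k=1: b·v=16.2×0.414=6.70680; √(2b)=5.69210; u=(6.70680+25.226)/5.69210=5.61002, w=(6.70680−25.226)/5.69210=-3.25349
k=2: b·v=16.2×(-0.088)=-1.42560; √(2b)=5.69210; u=(-1.42560+32.701)/5.69210=5.49453, w=(-1.42560−32.701)/5.69210=-5.99543
k=3: b·v=16.2×1.832=29.67840; √(2b)=5.69210; u=(29.67840+31.995)/5.69210=10.83491, w=(29.67840−31.995)/5.69210=-0.40699
k=4: b·v=16.2×3.878=62.82360; √(2b)=5.69210; u=(62.82360+(-23.816))/5.69210=6.85294, w=(62.82360−(-23.816))/5.69210=15.22103

0: u=12.72813 w=8.86769
1: u=5.61002 w=-3.25349
2: u=5.49453 w=-5.99543
3: u=10.83491 w=-0.40699
4: u=6.85294 w=15.22103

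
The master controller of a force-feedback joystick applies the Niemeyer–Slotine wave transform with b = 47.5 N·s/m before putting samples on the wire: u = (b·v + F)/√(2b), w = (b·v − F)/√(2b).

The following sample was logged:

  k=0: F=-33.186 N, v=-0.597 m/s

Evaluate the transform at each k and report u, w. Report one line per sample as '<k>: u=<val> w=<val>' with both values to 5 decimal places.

k=0: b·v=47.5×(-0.597)=-28.35750; √(2b)=9.74679; u=(-28.35750+(-33.186))/9.74679=-6.31423, w=(-28.35750−(-33.186))/9.74679=0.49539

0: u=-6.31423 w=0.49539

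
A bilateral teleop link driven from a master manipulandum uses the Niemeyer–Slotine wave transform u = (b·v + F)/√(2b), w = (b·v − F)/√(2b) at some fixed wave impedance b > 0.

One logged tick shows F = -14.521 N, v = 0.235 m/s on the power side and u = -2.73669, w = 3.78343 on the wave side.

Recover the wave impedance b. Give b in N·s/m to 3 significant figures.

b = 9.92 N·s/m

u + w = 1.0467;  u + w = √(2b)·v, so √(2b) = 1.0467/0.235 = 4.4542.
b = (√(2b))²/2 = 19.8400/2 = 9.9200.
(Check via u − w = 2F/√(2b): u − w = -6.5201, 2F/√(2b) = -6.5201.)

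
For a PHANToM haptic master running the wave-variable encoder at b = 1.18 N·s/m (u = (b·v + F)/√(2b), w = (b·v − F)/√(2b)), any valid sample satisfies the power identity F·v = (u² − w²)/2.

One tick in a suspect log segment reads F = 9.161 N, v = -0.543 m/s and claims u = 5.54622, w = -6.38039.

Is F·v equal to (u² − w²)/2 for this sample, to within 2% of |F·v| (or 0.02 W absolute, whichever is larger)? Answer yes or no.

yes

F·v = 9.161×(-0.543) = -4.9744 W.
(u² − w²)/2 = (30.7606 − 40.7094)/2 = -4.9744 W.
|Δ| = 0.0000;  2% of max(1, |F·v|) = 0.0995.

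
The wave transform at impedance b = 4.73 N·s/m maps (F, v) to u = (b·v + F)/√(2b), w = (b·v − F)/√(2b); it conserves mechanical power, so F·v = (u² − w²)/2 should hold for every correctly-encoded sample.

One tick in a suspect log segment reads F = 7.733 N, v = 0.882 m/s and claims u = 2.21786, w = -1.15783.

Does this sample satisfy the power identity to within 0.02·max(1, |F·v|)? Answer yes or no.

no

F·v = 7.733×0.882 = 6.8205 W.
(u² − w²)/2 = (4.9189 − 1.3406)/2 = 1.7892 W.
|Δ| = 5.0313;  2% of max(1, |F·v|) = 0.1364.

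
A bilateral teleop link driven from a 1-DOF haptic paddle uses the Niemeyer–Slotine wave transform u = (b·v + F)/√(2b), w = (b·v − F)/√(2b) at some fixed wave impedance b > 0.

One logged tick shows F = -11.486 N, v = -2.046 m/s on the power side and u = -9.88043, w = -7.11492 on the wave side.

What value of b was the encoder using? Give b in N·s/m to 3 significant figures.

b = 34.5 N·s/m

u + w = -16.99535;  u + w = √(2b)·v, so √(2b) = -16.99535/(-2.046) = 8.30662.
b = (√(2b))²/2 = 68.99998/2 = 34.49999.
(Check via u − w = 2F/√(2b): u − w = -2.76551, 2F/√(2b) = -2.76550.)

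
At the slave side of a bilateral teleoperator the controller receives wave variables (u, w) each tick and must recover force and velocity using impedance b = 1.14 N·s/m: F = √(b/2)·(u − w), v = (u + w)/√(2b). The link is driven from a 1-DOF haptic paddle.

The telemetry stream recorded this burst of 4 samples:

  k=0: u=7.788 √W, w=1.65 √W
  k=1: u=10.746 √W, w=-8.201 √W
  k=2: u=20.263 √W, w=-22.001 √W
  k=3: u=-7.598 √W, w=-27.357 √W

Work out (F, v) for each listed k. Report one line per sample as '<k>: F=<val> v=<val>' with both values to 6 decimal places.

0: F=4.634088 v=6.250468
1: F=14.304671 v=1.685467
2: F=31.908620 v=-1.151019
3: F=14.917718 v=-23.149514

k=0: u−w=6.138000, u+w=9.438000; √(b/2)=0.754983, √(2b)=1.509967; F=0.754983×6.138=4.634088, v=9.438000/1.509967=6.250468
k=1: u−w=18.947000, u+w=2.545000; √(b/2)=0.754983, √(2b)=1.509967; F=0.754983×18.947=14.304671, v=2.545000/1.509967=1.685467
k=2: u−w=42.264000, u+w=-1.738000; √(b/2)=0.754983, √(2b)=1.509967; F=0.754983×42.264=31.908620, v=-1.738000/1.509967=-1.151019
k=3: u−w=19.759000, u+w=-34.955000; √(b/2)=0.754983, √(2b)=1.509967; F=0.754983×19.759=14.917718, v=-34.955000/1.509967=-23.149514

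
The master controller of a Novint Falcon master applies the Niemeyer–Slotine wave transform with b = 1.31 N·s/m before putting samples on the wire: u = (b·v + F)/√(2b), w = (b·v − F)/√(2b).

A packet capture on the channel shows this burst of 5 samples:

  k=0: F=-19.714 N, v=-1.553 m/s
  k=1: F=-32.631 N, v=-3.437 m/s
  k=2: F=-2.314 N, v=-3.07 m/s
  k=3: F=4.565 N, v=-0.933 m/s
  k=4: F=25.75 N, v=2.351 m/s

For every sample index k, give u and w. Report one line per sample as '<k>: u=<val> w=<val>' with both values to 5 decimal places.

k=0: b·v=1.31×(-1.553)=-2.03443; √(2b)=1.61864; u=(-2.03443+(-19.714))/1.61864=-13.43622, w=(-2.03443−(-19.714))/1.61864=10.92247
k=1: b·v=1.31×(-3.437)=-4.50247; √(2b)=1.61864; u=(-4.50247+(-32.631))/1.61864=-22.94113, w=(-4.50247−(-32.631))/1.61864=17.37786
k=2: b·v=1.31×(-3.07)=-4.02170; √(2b)=1.61864; u=(-4.02170+(-2.314))/1.61864=-3.91421, w=(-4.02170−(-2.314))/1.61864=-1.05502
k=3: b·v=1.31×(-0.933)=-1.22223; √(2b)=1.61864; u=(-1.22223+4.565)/1.61864=2.06517, w=(-1.22223−4.565)/1.61864=-3.57536
k=4: b·v=1.31×2.351=3.07981; √(2b)=1.61864; u=(3.07981+25.75)/1.61864=17.81112, w=(3.07981−25.75)/1.61864=-14.00569

0: u=-13.43622 w=10.92247
1: u=-22.94113 w=17.37786
2: u=-3.91421 w=-1.05502
3: u=2.06517 w=-3.57536
4: u=17.81112 w=-14.00569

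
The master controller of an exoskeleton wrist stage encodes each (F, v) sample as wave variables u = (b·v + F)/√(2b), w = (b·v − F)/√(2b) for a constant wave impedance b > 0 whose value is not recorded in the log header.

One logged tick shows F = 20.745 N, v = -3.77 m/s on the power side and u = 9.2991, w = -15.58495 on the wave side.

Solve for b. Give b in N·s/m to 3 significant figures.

b = 1.39 N·s/m

u + w = -6.28585;  u + w = √(2b)·v, so √(2b) = -6.28585/(-3.77) = 1.66733.
b = (√(2b))²/2 = 2.78000/2 = 1.39000.
(Check via u − w = 2F/√(2b): u − w = 24.88405, 2F/√(2b) = 24.88403.)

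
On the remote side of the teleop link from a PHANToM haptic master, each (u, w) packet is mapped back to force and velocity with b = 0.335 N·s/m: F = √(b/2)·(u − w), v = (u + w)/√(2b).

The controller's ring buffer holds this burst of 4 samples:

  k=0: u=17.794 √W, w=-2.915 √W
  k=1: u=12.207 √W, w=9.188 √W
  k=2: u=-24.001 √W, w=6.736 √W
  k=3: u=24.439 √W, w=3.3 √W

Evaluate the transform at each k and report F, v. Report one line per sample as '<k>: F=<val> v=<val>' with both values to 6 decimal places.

k=0: u−w=20.709000, u+w=14.879000; √(b/2)=0.409268, √(2b)=0.818535; F=0.409268×20.709=8.475524, v=14.879000/0.818535=18.177592
k=1: u−w=3.019000, u+w=21.395000; √(b/2)=0.409268, √(2b)=0.818535; F=0.409268×3.019=1.235579, v=21.395000/0.818535=26.138153
k=2: u−w=-30.737000, u+w=-17.265000; √(b/2)=0.409268, √(2b)=0.818535; F=0.409268×(-30.737)=-12.579659, v=-17.265000/0.818535=-21.092555
k=3: u−w=21.139000, u+w=27.739000; √(b/2)=0.409268, √(2b)=0.818535; F=0.409268×21.139=8.651509, v=27.739000/0.818535=33.888582

0: F=8.475524 v=18.177592
1: F=1.235579 v=26.138153
2: F=-12.579659 v=-21.092555
3: F=8.651509 v=33.888582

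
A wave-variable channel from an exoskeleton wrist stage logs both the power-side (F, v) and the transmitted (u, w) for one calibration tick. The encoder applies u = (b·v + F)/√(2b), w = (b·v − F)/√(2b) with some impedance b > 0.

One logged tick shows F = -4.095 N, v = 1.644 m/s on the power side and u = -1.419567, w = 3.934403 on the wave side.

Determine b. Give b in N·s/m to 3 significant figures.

u + w = 2.514836;  u + w = √(2b)·v, so √(2b) = 2.514836/1.644 = 1.529706.
b = (√(2b))²/2 = 2.339999/2 = 1.170000.
(Check via u − w = 2F/√(2b): u − w = -5.353970, 2F/√(2b) = -5.353971.)

b = 1.17 N·s/m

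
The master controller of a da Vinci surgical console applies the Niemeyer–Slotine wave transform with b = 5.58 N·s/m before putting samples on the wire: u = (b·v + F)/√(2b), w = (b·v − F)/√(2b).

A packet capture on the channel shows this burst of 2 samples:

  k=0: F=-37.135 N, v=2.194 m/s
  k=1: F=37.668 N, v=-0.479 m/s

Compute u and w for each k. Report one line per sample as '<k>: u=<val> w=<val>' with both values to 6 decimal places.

0: u=-7.451369 w=14.780774
1: u=10.475533 w=-12.075709

k=0: b·v=5.58×2.194=12.242520; √(2b)=3.340659; u=(12.242520+(-37.135))/3.340659=-7.451369, w=(12.242520−(-37.135))/3.340659=14.780774
k=1: b·v=5.58×(-0.479)=-2.672820; √(2b)=3.340659; u=(-2.672820+37.668)/3.340659=10.475533, w=(-2.672820−37.668)/3.340659=-12.075709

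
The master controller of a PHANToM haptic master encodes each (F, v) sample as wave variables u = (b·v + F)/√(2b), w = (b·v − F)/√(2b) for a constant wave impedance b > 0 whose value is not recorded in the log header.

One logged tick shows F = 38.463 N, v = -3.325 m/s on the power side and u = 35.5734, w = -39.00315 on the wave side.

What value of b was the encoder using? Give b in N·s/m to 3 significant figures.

b = 0.532 N·s/m

u + w = -3.4297;  u + w = √(2b)·v, so √(2b) = -3.4297/(-3.325) = 1.0315.
b = (√(2b))²/2 = 1.0640/2 = 0.5320.
(Check via u − w = 2F/√(2b): u − w = 74.5765, 2F/√(2b) = 74.5766.)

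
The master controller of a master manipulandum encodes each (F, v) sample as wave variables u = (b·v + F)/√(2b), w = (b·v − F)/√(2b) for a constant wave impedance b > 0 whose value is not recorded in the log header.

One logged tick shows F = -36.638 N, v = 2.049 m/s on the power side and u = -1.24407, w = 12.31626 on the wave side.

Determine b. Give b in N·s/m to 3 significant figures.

u + w = 11.07219;  u + w = √(2b)·v, so √(2b) = 11.07219/2.049 = 5.40370.
b = (√(2b))²/2 = 29.20002/2 = 14.60001.
(Check via u − w = 2F/√(2b): u − w = -13.56033, 2F/√(2b) = -13.56033.)

b = 14.6 N·s/m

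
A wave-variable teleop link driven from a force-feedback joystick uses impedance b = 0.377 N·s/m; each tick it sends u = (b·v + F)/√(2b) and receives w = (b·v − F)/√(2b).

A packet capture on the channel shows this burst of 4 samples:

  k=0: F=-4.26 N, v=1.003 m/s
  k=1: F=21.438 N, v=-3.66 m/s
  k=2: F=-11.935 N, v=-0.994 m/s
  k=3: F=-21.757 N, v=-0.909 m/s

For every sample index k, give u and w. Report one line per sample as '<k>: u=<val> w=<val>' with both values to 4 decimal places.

k=0: b·v=0.377×1.003=0.3781; √(2b)=0.8683; u=(0.3781+(-4.26))/0.8683=-4.4705, w=(0.3781−(-4.26))/0.8683=5.3414
k=1: b·v=0.377×(-3.66)=-1.3798; √(2b)=0.8683; u=(-1.3798+21.438)/0.8683=23.0997, w=(-1.3798−21.438)/0.8683=-26.2778
k=2: b·v=0.377×(-0.994)=-0.3747; √(2b)=0.8683; u=(-0.3747+(-11.935))/0.8683=-14.1763, w=(-0.3747−(-11.935))/0.8683=13.3132
k=3: b·v=0.377×(-0.909)=-0.3427; √(2b)=0.8683; u=(-0.3427+(-21.757))/0.8683=-25.4507, w=(-0.3427−(-21.757))/0.8683=24.6614

0: u=-4.4705 w=5.3414
1: u=23.0997 w=-26.2778
2: u=-14.1763 w=13.3132
3: u=-25.4507 w=24.6614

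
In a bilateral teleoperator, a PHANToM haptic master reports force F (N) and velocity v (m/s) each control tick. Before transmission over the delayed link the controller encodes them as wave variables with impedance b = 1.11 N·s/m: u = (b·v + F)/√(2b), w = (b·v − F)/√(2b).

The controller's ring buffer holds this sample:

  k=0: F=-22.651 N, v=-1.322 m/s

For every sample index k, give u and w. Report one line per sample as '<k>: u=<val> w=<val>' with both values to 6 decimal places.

0: u=-16.187224 w=14.217488

k=0: b·v=1.11×(-1.322)=-1.467420; √(2b)=1.489966; u=(-1.467420+(-22.651))/1.489966=-16.187224, w=(-1.467420−(-22.651))/1.489966=14.217488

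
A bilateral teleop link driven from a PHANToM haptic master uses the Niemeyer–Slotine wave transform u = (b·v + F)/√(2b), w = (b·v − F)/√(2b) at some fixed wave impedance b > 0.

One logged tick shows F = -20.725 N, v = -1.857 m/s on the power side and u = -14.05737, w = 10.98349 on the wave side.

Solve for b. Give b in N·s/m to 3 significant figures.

b = 1.37 N·s/m

u + w = -3.07388;  u + w = √(2b)·v, so √(2b) = -3.07388/(-1.857) = 1.65529.
b = (√(2b))²/2 = 2.74000/2 = 1.37000.
(Check via u − w = 2F/√(2b): u − w = -25.04086, 2F/√(2b) = -25.04088.)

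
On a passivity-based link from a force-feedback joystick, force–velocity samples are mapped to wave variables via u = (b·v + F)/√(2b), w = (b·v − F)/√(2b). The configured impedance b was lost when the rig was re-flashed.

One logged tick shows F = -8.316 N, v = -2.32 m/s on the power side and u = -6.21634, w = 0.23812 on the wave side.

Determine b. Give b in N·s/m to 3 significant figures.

u + w = -5.9782;  u + w = √(2b)·v, so √(2b) = -5.9782/(-2.32) = 2.5768.
b = (√(2b))²/2 = 6.6400/2 = 3.3200.
(Check via u − w = 2F/√(2b): u − w = -6.4545, 2F/√(2b) = -6.4545.)

b = 3.32 N·s/m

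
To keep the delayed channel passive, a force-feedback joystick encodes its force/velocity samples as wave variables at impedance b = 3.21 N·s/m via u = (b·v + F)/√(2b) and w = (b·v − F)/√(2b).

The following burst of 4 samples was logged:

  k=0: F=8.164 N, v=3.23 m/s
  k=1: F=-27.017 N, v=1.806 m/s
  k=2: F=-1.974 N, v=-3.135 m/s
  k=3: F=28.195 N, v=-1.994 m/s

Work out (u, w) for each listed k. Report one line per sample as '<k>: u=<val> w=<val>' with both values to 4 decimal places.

0: u=7.3141 w=0.8700
1: u=-8.3748 w=12.9508
2: u=-4.7508 w=-3.1926
3: u=8.6015 w=-13.6538

k=0: b·v=3.21×3.23=10.3683; √(2b)=2.5338; u=(10.3683+8.164)/2.5338=7.3141, w=(10.3683−8.164)/2.5338=0.8700
k=1: b·v=3.21×1.806=5.7973; √(2b)=2.5338; u=(5.7973+(-27.017))/2.5338=-8.3748, w=(5.7973−(-27.017))/2.5338=12.9508
k=2: b·v=3.21×(-3.135)=-10.0633; √(2b)=2.5338; u=(-10.0633+(-1.974))/2.5338=-4.7508, w=(-10.0633−(-1.974))/2.5338=-3.1926
k=3: b·v=3.21×(-1.994)=-6.4007; √(2b)=2.5338; u=(-6.4007+28.195)/2.5338=8.6015, w=(-6.4007−28.195)/2.5338=-13.6538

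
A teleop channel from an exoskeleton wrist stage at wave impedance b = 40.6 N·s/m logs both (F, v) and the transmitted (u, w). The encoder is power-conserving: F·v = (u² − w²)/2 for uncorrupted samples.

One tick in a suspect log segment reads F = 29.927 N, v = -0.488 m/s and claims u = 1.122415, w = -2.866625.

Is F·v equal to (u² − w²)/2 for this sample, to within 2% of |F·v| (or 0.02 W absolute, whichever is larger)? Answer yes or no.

no

F·v = 29.927×(-0.488) = -14.604376 W.
(u² − w²)/2 = (1.259815 − 8.217539)/2 = -3.478862 W.
|Δ| = 11.125514;  2% of max(1, |F·v|) = 0.292088.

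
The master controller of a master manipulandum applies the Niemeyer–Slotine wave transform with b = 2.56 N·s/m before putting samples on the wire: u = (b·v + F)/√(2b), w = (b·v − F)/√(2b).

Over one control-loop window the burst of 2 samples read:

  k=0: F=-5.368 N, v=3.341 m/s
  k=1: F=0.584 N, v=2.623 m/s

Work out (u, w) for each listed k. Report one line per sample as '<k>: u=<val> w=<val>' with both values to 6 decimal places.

k=0: b·v=2.56×3.341=8.552960; √(2b)=2.262742; u=(8.552960+(-5.368))/2.262742=1.407567, w=(8.552960−(-5.368))/2.262742=6.152253
k=1: b·v=2.56×2.623=6.714880; √(2b)=2.262742; u=(6.714880+0.584)/2.262742=3.225680, w=(6.714880−0.584)/2.262742=2.709492

0: u=1.407567 w=6.152253
1: u=3.225680 w=2.709492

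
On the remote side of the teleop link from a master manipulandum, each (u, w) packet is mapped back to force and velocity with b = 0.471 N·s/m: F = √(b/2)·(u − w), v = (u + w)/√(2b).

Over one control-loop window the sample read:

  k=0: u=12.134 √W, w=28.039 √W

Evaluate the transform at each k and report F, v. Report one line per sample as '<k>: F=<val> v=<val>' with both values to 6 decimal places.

0: F=-7.718433 v=41.391276

k=0: u−w=-15.905000, u+w=40.173000; √(b/2)=0.485283, √(2b)=0.970567; F=0.485283×(-15.905)=-7.718433, v=40.173000/0.970567=41.391276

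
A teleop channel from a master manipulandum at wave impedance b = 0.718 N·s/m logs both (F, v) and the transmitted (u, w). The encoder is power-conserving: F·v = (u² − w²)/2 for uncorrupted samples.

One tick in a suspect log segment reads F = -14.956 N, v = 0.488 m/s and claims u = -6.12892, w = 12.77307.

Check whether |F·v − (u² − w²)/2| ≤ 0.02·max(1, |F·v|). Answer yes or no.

F·v = (-14.956)×0.488 = -7.2985 W.
(u² − w²)/2 = (37.5637 − 163.1513)/2 = -62.7938 W.
|Δ| = 55.4953;  2% of max(1, |F·v|) = 0.1460.

no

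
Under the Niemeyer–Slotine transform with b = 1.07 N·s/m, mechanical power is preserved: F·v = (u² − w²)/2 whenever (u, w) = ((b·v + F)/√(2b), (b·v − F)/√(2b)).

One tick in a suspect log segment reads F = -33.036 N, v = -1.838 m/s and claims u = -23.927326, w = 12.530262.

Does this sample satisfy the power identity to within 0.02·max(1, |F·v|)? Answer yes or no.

no

F·v = (-33.036)×(-1.838) = 60.720168 W.
(u² − w²)/2 = (572.516930 − 157.007466)/2 = 207.754732 W.
|Δ| = 147.034564;  2% of max(1, |F·v|) = 1.214403.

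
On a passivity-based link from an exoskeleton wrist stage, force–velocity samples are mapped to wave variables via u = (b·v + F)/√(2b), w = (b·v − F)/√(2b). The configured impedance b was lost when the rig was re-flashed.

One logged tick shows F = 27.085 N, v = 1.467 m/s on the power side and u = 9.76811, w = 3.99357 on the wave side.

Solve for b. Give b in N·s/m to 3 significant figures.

u + w = 13.7617;  u + w = √(2b)·v, so √(2b) = 13.7617/1.467 = 9.3808.
b = (√(2b))²/2 = 88.0000/2 = 44.0000.
(Check via u − w = 2F/√(2b): u − w = 5.7745, 2F/√(2b) = 5.7745.)

b = 44 N·s/m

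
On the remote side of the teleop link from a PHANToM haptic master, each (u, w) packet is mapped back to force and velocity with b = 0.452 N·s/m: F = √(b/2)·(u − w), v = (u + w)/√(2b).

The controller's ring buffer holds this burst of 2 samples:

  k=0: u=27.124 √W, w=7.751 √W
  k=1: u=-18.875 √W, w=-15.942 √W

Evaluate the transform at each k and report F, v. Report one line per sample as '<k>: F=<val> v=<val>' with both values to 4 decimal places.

k=0: u−w=19.3730, u+w=34.8750; √(b/2)=0.4754, √(2b)=0.9508; F=0.4754×19.373=9.2098, v=34.8750/0.9508=36.6801
k=1: u−w=-2.9330, u+w=-34.8170; √(b/2)=0.4754, √(2b)=0.9508; F=0.4754×(-2.933)=-1.3943, v=-34.8170/0.9508=-36.6191

0: F=9.2098 v=36.6801
1: F=-1.3943 v=-36.6191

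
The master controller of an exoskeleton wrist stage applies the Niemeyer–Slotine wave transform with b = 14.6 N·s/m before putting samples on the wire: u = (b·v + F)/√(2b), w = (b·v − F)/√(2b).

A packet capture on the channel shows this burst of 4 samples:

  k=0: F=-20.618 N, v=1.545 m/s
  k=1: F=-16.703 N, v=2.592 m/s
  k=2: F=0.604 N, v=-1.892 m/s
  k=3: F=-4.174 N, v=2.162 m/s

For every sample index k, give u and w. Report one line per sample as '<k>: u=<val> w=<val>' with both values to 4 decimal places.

k=0: b·v=14.6×1.545=22.5570; √(2b)=5.4037; u=(22.5570+(-20.618))/5.4037=0.3588, w=(22.5570−(-20.618))/5.4037=7.9899
k=1: b·v=14.6×2.592=37.8432; √(2b)=5.4037; u=(37.8432+(-16.703))/5.4037=3.9122, w=(37.8432−(-16.703))/5.4037=10.0942
k=2: b·v=14.6×(-1.892)=-27.6232; √(2b)=5.4037; u=(-27.6232+0.604)/5.4037=-5.0001, w=(-27.6232−0.604)/5.4037=-5.2237
k=3: b·v=14.6×2.162=31.5652; √(2b)=5.4037; u=(31.5652+(-4.174))/5.4037=5.0690, w=(31.5652−(-4.174))/5.4037=6.6138

0: u=0.3588 w=7.9899
1: u=3.9122 w=10.0942
2: u=-5.0001 w=-5.2237
3: u=5.0690 w=6.6138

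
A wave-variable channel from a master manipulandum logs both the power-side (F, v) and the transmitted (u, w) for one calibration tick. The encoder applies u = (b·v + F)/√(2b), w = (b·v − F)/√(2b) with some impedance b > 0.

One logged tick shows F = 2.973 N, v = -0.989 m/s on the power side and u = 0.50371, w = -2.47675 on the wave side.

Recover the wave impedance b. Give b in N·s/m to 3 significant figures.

b = 1.99 N·s/m

u + w = -1.9730;  u + w = √(2b)·v, so √(2b) = -1.9730/(-0.989) = 1.9950.
b = (√(2b))²/2 = 3.9800/2 = 1.9900.
(Check via u − w = 2F/√(2b): u − w = 2.9805, 2F/√(2b) = 2.9805.)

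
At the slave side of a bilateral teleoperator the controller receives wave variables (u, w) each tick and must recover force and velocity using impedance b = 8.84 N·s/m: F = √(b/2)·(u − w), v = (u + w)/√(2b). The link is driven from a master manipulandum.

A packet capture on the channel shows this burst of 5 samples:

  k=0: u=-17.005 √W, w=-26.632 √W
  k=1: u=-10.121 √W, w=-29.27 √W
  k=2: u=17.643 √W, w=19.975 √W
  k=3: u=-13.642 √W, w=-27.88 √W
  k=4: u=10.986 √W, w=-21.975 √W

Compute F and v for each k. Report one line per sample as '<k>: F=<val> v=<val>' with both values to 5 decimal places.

0: F=20.23961 v=-10.37800
1: F=40.25847 v=-9.36819
2: F=-4.90275 v=8.94653
3: F=29.93368 v=-9.87500
4: F=69.29653 v=-2.61347

k=0: u−w=9.62700, u+w=-43.63700; √(b/2)=2.10238, √(2b)=4.20476; F=2.10238×9.627=20.23961, v=-43.63700/4.20476=-10.37800
k=1: u−w=19.14900, u+w=-39.39100; √(b/2)=2.10238, √(2b)=4.20476; F=2.10238×19.149=40.25847, v=-39.39100/4.20476=-9.36819
k=2: u−w=-2.33200, u+w=37.61800; √(b/2)=2.10238, √(2b)=4.20476; F=2.10238×(-2.332)=-4.90275, v=37.61800/4.20476=8.94653
k=3: u−w=14.23800, u+w=-41.52200; √(b/2)=2.10238, √(2b)=4.20476; F=2.10238×14.238=29.93368, v=-41.52200/4.20476=-9.87500
k=4: u−w=32.96100, u+w=-10.98900; √(b/2)=2.10238, √(2b)=4.20476; F=2.10238×32.961=69.29653, v=-10.98900/4.20476=-2.61347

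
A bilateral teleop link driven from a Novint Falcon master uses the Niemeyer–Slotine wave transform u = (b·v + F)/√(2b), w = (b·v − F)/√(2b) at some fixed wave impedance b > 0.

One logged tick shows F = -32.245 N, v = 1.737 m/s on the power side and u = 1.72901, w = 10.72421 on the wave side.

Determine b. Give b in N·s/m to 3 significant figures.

b = 25.7 N·s/m

u + w = 12.4532;  u + w = √(2b)·v, so √(2b) = 12.4532/1.737 = 7.1694.
b = (√(2b))²/2 = 51.4001/2 = 25.7000.
(Check via u − w = 2F/√(2b): u − w = -8.9952, 2F/√(2b) = -8.9952.)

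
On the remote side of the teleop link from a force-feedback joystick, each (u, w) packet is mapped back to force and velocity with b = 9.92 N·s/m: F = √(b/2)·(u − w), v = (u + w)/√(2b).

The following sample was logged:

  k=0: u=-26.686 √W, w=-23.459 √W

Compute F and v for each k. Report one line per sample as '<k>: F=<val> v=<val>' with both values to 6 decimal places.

k=0: u−w=-3.227000, u+w=-50.145000; √(b/2)=2.227106, √(2b)=4.454211; F=2.227106×(-3.227)=-7.186870, v=-50.145000/4.454211=-11.257885

0: F=-7.186870 v=-11.257885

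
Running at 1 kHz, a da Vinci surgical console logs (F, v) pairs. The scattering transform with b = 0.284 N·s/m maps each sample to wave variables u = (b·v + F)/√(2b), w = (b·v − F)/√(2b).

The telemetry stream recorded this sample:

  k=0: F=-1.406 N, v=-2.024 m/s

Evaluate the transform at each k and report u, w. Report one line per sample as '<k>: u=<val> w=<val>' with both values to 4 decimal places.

k=0: b·v=0.284×(-2.024)=-0.5748; √(2b)=0.7537; u=(-0.5748+(-1.406))/0.7537=-2.6283, w=(-0.5748−(-1.406))/0.7537=1.1029

0: u=-2.6283 w=1.1029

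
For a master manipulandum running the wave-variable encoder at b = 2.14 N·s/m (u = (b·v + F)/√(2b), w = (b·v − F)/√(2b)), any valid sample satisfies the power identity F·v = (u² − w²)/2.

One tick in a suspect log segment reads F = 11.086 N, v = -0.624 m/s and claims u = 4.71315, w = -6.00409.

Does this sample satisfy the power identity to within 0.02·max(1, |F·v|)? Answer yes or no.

F·v = 11.086×(-0.624) = -6.91766 W.
(u² − w²)/2 = (22.21378 − 36.04910)/2 = -6.91766 W.
|Δ| = 0.00001;  2% of max(1, |F·v|) = 0.13835.

yes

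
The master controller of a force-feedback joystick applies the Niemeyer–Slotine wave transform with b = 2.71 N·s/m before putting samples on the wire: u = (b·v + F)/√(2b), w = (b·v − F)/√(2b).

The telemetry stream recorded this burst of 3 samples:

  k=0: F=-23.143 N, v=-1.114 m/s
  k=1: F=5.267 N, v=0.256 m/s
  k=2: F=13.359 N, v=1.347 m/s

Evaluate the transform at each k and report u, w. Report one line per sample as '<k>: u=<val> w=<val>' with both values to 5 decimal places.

k=0: b·v=2.71×(-1.114)=-3.01894; √(2b)=2.32809; u=(-3.01894+(-23.143))/2.32809=-11.23752, w=(-3.01894−(-23.143))/2.32809=8.64402
k=1: b·v=2.71×0.256=0.69376; √(2b)=2.32809; u=(0.69376+5.267)/2.32809=2.56037, w=(0.69376−5.267)/2.32809=-1.96437
k=2: b·v=2.71×1.347=3.65037; √(2b)=2.32809; u=(3.65037+13.359)/2.32809=7.30615, w=(3.65037−13.359)/2.32809=-4.17021

0: u=-11.23752 w=8.64402
1: u=2.56037 w=-1.96437
2: u=7.30615 w=-4.17021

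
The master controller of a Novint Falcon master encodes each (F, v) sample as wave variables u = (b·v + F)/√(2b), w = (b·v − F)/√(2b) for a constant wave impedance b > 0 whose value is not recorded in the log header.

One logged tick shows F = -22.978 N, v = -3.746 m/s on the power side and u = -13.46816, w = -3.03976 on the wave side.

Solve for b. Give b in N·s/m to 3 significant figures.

u + w = -16.50792;  u + w = √(2b)·v, so √(2b) = -16.50792/(-3.746) = 4.40681.
b = (√(2b))²/2 = 19.42000/2 = 9.71000.
(Check via u − w = 2F/√(2b): u − w = -10.42840, 2F/√(2b) = -10.42840.)

b = 9.71 N·s/m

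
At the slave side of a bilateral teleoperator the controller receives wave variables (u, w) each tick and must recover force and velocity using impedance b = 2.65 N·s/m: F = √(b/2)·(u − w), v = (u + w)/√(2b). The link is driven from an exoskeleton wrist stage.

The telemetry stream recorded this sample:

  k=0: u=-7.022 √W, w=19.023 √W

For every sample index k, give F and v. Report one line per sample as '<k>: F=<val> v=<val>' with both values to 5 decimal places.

0: F=-29.98005 v=5.21290

k=0: u−w=-26.04500, u+w=12.00100; √(b/2)=1.15109, √(2b)=2.30217; F=1.15109×(-26.045)=-29.98005, v=12.00100/2.30217=5.21290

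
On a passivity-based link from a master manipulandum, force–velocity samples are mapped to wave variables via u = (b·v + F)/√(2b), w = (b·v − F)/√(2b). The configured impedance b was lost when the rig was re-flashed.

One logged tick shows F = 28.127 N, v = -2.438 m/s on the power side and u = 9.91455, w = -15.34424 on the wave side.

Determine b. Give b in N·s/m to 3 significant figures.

b = 2.48 N·s/m

u + w = -5.42969;  u + w = √(2b)·v, so √(2b) = -5.42969/(-2.438) = 2.22711.
b = (√(2b))²/2 = 4.96001/2 = 2.48001.
(Check via u − w = 2F/√(2b): u − w = 25.25879, 2F/√(2b) = 25.25876.)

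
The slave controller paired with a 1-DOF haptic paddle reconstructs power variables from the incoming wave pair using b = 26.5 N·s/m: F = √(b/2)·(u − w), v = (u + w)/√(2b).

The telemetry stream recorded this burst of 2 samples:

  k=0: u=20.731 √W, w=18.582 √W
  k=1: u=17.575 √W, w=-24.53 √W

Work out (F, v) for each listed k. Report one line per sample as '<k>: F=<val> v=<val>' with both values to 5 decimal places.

0: F=7.82248 v=5.40006
1: F=153.26451 v=-0.95534

k=0: u−w=2.14900, u+w=39.31300; √(b/2)=3.64005, √(2b)=7.28011; F=3.64005×2.149=7.82248, v=39.31300/7.28011=5.40006
k=1: u−w=42.10500, u+w=-6.95500; √(b/2)=3.64005, √(2b)=7.28011; F=3.64005×42.105=153.26451, v=-6.95500/7.28011=-0.95534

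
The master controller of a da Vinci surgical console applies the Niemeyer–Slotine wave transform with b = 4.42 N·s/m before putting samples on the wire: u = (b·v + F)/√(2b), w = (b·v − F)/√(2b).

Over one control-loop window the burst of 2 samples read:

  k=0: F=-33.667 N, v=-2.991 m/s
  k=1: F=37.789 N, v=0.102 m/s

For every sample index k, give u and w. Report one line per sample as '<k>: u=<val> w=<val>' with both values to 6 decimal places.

0: u=-15.769879 w=6.876996
1: u=12.861450 w=-12.558182

k=0: b·v=4.42×(-2.991)=-13.220220; √(2b)=2.973214; u=(-13.220220+(-33.667))/2.973214=-15.769879, w=(-13.220220−(-33.667))/2.973214=6.876996
k=1: b·v=4.42×0.102=0.450840; √(2b)=2.973214; u=(0.450840+37.789)/2.973214=12.861450, w=(0.450840−37.789)/2.973214=-12.558182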